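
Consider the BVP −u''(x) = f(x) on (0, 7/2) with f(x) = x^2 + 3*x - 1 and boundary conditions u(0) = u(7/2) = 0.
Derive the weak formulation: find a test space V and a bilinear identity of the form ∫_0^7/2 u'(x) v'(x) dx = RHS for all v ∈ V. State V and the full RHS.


V = H^1_0(0, 7/2) (so v(0) = v(7/2) = 0); weak form: ∫_0^7/2 u'v' dx = ∫_0^7/2 (x^2 + 3*x - 1) v dx for all v ∈ V.

Multiply both sides by a test function v and integrate from 0 to 7/2:
  ∫_0^7/2 −u''(x) v(x) dx = ∫_0^7/2 f(x) v(x) dx.
Integrate the LHS by parts once:
  ∫_0^7/2 −u'' v dx = −[u'(x) v(x)]_0^7/2 + ∫_0^7/2 u'(x) v'(x) dx.
Thus ∫_0^7/2 u'(x) v'(x) dx = ∫_0^7/2 f(x) v(x) dx + [u'(x) v(x)]_0^7/2.
Choose V so that boundary terms are either known or forced to vanish.
u is Dirichlet: u(0) = u(7/2) = 0. Let V = H^1_0(0, 7/2); then v(0) = v(7/2) = 0, and [u' v]_0^7/2 = 0.
Weak formulation: find u (satisfying any essential BC) such that ∫_0^7/2 u'(x) v'(x) dx = ∫_0^7/2 f v dx for all v ∈ V.
Substituting f(x) = x^2 + 3*x - 1, the right-hand side is ∫_0^7/2 (x^2 + 3*x - 1) v dx.


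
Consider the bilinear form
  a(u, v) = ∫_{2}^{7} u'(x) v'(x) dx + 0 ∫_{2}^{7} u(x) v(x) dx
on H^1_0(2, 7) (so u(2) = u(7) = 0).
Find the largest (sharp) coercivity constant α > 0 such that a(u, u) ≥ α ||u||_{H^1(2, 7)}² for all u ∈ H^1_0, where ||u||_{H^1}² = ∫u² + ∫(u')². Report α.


α = π^2/(π^2 + 25)

Coercivity of a(·,·) on H^1_0(2, 7) means a(u, u) ≥ α ||u||_{H^1}² for every u ∈ H^1_0.
The interval has length L = 5, and Poincaré/coercivity depend only on L. Here a(u, u) = ∫(u')² + (0)·∫u².
Here c = 0, so a(u,u) = ∫(u')² alone. The condition a(u,u) ≥ α||u||_{H^1}² reads (1−α)∫(u')² ≥ (α−c)∫u². Any admissible α is ≤ 1 (rapidly oscillating u have ∫u²/∫(u')² → 0), and α = 1 would force 0 ≥ (1−c)∫u², impossible since c < 1; so 1−α > 0. By the sharp Poincaré inequality on H^1_0 of an interval of length L, ∫(u')² ≥ (π/L)²∫u² with equality for the first sine mode sin(π(x−x₀)/L) (x₀ the left endpoint), so the inequality holds for all u iff (1−α)(π/L)² ≥ α − c, i.e. α ≤ ((π/L)² + c)/((π/L)² + 1) = (1 + c(L/π)²)/(1 + (L/π)²). (Direct route, valid since c ≤ 0: Poincaré gives c∫u² ≥ c(L/π)²∫(u')², so a(u,u) ≥ (1 + c(L/π)²)∫(u')², while ||u||_{H^1}² ≤ (1 + (L/π)²)∫(u')²; dividing yields the same α.) With (π/L)² = π^2/25 and c = 0, the largest admissible constant is α = ((π/L)² + c)/((π/L)² + 1).
Simplifying, α = π^2/(π^2 + 25).


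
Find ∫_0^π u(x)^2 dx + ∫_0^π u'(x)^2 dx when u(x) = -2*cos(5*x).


||u||_{H^1(0,π)}^2 = 52*π

u'(x) = 10*sin(5*x).
Expand u² and (u')² and integrate term by term on (0, π), using: for integers n ≥ 1, ∫_0^π sin²(nx) dx = ∫_0^π cos²(nx) dx = π/2; for n ≠ n', ∫_0^π sin(nx)sin(n'x) dx = ∫_0^π cos(nx)cos(n'x) dx = 0; and by product-to-sum, ∫_0^π sin(nx)cos(n'x) dx = ½∫_0^π [sin((n+n')x) + sin((n−n')x)] dx, which is 0 when n+n' is even and 2n/(n²−n'²) when n+n' is odd (it need not vanish on (0, π)).
  u² squared terms: (-2)²·∫cos(5x)² dx = 4·π/2 = 2*π.
  So ∫_0^π u² dx = 2*π.
  (u')² squared terms: (10)²·∫sin(5x)² dx = 100·π/2 = 50*π.
  So ∫_0^π (u')² dx = 50*π.
||u||_{H^1}^2 = (2*π) + (50*π) = 52*π.


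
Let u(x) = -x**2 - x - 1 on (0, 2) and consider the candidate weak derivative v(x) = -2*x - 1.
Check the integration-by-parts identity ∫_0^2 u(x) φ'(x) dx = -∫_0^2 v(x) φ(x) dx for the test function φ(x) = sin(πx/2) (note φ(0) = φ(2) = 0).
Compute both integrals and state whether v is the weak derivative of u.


LHS = 12/π, RHS = 12/π. Yes, v = u' weakly.

u(x) = -x**2 - x - 1, classical derivative u'(x) = -2*x - 1.
φ(x) = sin(πx/2), so φ'(x) = π*cos(π*x/2)/2.
Note φ(0) = φ(2) = 0, so the boundary term u·φ vanishes.
LHS = ∫_0^2 u(x) φ'(x) dx = ∫_0^2 (-π*x^2*cos(π*x/2)/2 - π*x*cos(π*x/2)/2 - π*cos(π*x/2)/2) dx. Term by term:
  ∫_0^2 -π*cos(π*x/2)/2 dx = 0;  ∫_0^2 -π*x*cos(π*x/2)/2 dx = 4/π;  ∫_0^2 -π*x^2*cos(π*x/2)/2 dx = 8/π.
Sum: 0 + 4/π + 8/π = 12/π.
So LHS = 12/π.
∫_0^2 v(x) φ(x) dx = ∫_0^2 (-2*x*sin(π*x/2) - sin(π*x/2)) dx. Term by term:
  ∫_0^2 -sin(π*x/2) dx = -4/π;  ∫_0^2 -2*x*sin(π*x/2) dx = -8/π.
Sum: -4/π − 8/π = -12/π.
So RHS = -∫_0^2 v(x) φ(x) dx = 12/π.
LHS = RHS, so the identity holds for this test φ.
Moreover u is smooth here and v(x) = u'(x) = -2*x - 1 pointwise, so the identity holds for every test function. Hence v is the weak derivative of u.


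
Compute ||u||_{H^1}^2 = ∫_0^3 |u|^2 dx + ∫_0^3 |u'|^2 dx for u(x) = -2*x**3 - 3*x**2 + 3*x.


||u||_{H^1}^2 = 374571/70

The H^1 norm (squared) on an interval (0, L) is
  ||u||_{H^1}^2 = ∫_0^L u(x)^2 dx + ∫_0^L u'(x)^2 dx.
Compute u'(x) = -6*x**2 - 6*x + 3.
Then u(x)^2 = 4*x**6 + 12*x**5 - 3*x**4 - 18*x**3 + 9*x**2 and u'(x)^2 = 36*x**4 + 72*x**3 - 36*x + 9.
Integrate each monomial from 0 to 3 using ∫_0^3 c·x^n dx = c·3^(n+1)/(n+1):
  ∫_0^3 u(x)^2 dx = ∫_0^3 (4*x^6 + 12*x^5 - 3*x^4 - 18*x^3 + 9*x^2) dx. Term by term:
    ∫_0^3 4*x^6 dx = 8748/7;  ∫_0^3 12*x^5 dx = 1458;  ∫_0^3 -3*x^4 dx = -729/5;
    ∫_0^3 -18*x^3 dx = -729/2;  ∫_0^3 9*x^2 dx = 81.
  Sum: 8748/7 + 1458 − 729/5 − 729/2 + 81 = 159489/70.
  ∫_0^3 u'(x)^2 dx = ∫_0^3 (36*x^4 + 72*x^3 - 36*x + 9) dx. Term by term:
    ∫_0^3 36*x^4 dx = 8748/5;  ∫_0^3 72*x^3 dx = 1458;  ∫_0^3 -36*x dx = -162;
    ∫_0^3 9 dx = 27.
  Sum: 8748/5 + 1458 − 162 + 27 = 15363/5.
Adding: ||u||_{H^1}^2 = 159489/70 + 15363/5 = 374571/70.


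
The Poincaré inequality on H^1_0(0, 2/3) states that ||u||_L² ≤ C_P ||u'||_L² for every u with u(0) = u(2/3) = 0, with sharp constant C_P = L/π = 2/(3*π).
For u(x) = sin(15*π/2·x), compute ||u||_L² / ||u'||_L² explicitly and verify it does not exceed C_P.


||u||_L² / ||u'||_L² = 2/(15*π) < C_P = 2/(3*π).

u(x) = sin(15*π/2·x), so u'(x) = 15*π*cos(15*π*x/2)/2.
Writing u(x) = A·sin(kπx/L) with A = 1 and k = 5, use ∫_0^L sin²(kπx/L) dx = L/2 and ∫_0^L cos²(kπx/L) dx = L/2.
u² = 1·sin²(15*π/2·x) and (u')² = 225*π^2/4·cos²(15*π/2·x), and each of sin², cos² integrates to L/2 = 1/3 over (0, 2/3).
∫_0^2/3 u² dx = 1/3, so ||u||_L² = sqrt(3)/3.
∫_0^2/3 (u')² dx = 75*π^2/4, so ||u'||_L² = 5*sqrt(3)*π/2.
Ratio ||u||_L² / ||u'||_L² = 2/(15*π).
Sharp Poincaré constant on H^1_0(0, 2/3) is C_P = L/π = 2/(3*π), achieved by sin(3*π/2·x).
This is the k = 5 harmonic; the ratio L/(kπ) is strictly less than C_P = L/π, consistent with the sharp inequality ||u||_L² ≤ C_P ||u'||_L².


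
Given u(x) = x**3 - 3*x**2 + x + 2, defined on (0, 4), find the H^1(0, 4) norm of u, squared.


||u||_{H^1}^2 = 11044/21

The H^1 norm (squared) on an interval (0, L) is
  ||u||_{H^1}^2 = ∫_0^L u(x)^2 dx + ∫_0^L u'(x)^2 dx.
Compute u'(x) = 3*x**2 - 6*x + 1.
Then u(x)^2 = x**6 - 6*x**5 + 11*x**4 - 2*x**3 - 11*x**2 + 4*x + 4 and u'(x)^2 = 9*x**4 - 36*x**3 + 42*x**2 - 12*x + 1.
Integrate each monomial from 0 to 4 using ∫_0^4 c·x^n dx = c·4^(n+1)/(n+1):
  ∫_0^4 u(x)^2 dx = ∫_0^4 (x^6 - 6*x^5 + 11*x^4 - 2*x^3 - 11*x^2 + 4*x + 4) dx. Term by term:
    ∫_0^4 x^6 dx = 16384/7;  ∫_0^4 -6*x^5 dx = -4096;  ∫_0^4 11*x^4 dx = 11264/5;
    ∫_0^4 -2*x^3 dx = -128;  ∫_0^4 -11*x^2 dx = -704/3;  ∫_0^4 4*x dx = 32;
    ∫_0^4 4 dx = 16.
  Sum: 16384/7 − 4096 + 11264/5 − 128 − 704/3 + 32 + 16 = 19184/105.
  ∫_0^4 u'(x)^2 dx = ∫_0^4 (9*x^4 - 36*x^3 + 42*x^2 - 12*x + 1) dx. Term by term:
    ∫_0^4 9*x^4 dx = 9216/5;  ∫_0^4 -36*x^3 dx = -2304;  ∫_0^4 42*x^2 dx = 896;
    ∫_0^4 -12*x dx = -96;  ∫_0^4 1 dx = 4.
  Sum: 9216/5 − 2304 + 896 − 96 + 4 = 1716/5.
Adding: ||u||_{H^1}^2 = 19184/105 + 1716/5 = 11044/21.


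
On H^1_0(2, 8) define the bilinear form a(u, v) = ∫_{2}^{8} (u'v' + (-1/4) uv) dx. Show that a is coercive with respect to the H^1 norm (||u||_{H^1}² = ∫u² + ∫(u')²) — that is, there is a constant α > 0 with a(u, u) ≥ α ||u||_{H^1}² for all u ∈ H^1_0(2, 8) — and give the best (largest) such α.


α = (-9 + π^2)/(π^2 + 36)

Coercivity of a(·,·) on H^1_0(2, 8) means a(u, u) ≥ α ||u||_{H^1}² for every u ∈ H^1_0.
The interval has length L = 6, and Poincaré/coercivity depend only on L. Here a(u, u) = ∫(u')² + (-1/4)·∫u².
Here c = -1/4 < 0 with |c| < (π/L)² = π^2/36, so coercivity still holds. The condition a(u,u) ≥ α||u||_{H^1}² reads (1−α)∫(u')² ≥ (α−c)∫u². Any admissible α is ≤ 1 (rapidly oscillating u have ∫u²/∫(u')² → 0), and α = 1 would force 0 ≥ (1−c)∫u², impossible since c < 1; so 1−α > 0. By the sharp Poincaré inequality on H^1_0 of an interval of length L, ∫(u')² ≥ (π/L)²∫u² with equality for the first sine mode sin(π(x−x₀)/L) (x₀ the left endpoint), so the inequality holds for all u iff (1−α)(π/L)² ≥ α − c, i.e. α ≤ ((π/L)² + c)/((π/L)² + 1) = (1 + c(L/π)²)/(1 + (L/π)²). (Direct route, valid since c ≤ 0: Poincaré gives c∫u² ≥ c(L/π)²∫(u')², so a(u,u) ≥ (1 + c(L/π)²)∫(u')², while ||u||_{H^1}² ≤ (1 + (L/π)²)∫(u')²; dividing yields the same α.) With (π/L)² = π^2/36 and c = -1/4, the largest admissible constant is α = ((π/L)² + c)/((π/L)² + 1).
Simplifying, α = (-9 + π^2)/(π^2 + 36).


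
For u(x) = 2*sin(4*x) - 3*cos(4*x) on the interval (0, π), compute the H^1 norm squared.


||u||_{H^1(0,π)}^2 = 221*π/2

u'(x) = 12*sin(4*x) + 8*cos(4*x).
Expand u² and (u')² and integrate term by term on (0, π), using: for integers n ≥ 1, ∫_0^π sin²(nx) dx = ∫_0^π cos²(nx) dx = π/2; for n ≠ n', ∫_0^π sin(nx)sin(n'x) dx = ∫_0^π cos(nx)cos(n'x) dx = 0; and by product-to-sum, ∫_0^π sin(nx)cos(n'x) dx = ½∫_0^π [sin((n+n')x) + sin((n−n')x)] dx, which is 0 when n+n' is even and 2n/(n²−n'²) when n+n' is odd (it need not vanish on (0, π)).
  u² squared terms: (-3)²·∫cos(4x)² dx = 9·π/2 = 9*π/2;  (2)²·∫sin(4x)² dx = 4·π/2 = 2*π.
  u² cross terms: 2·(-3)·(2)·∫cos(4x)·sin(4x) dx = -12·(0) = 0.
  So ∫_0^π u² dx = 9*π/2 + 2*π + 0 = 13*π/2.
  (u')² squared terms: (8)²·∫cos(4x)² dx = 64·π/2 = 32*π;  (12)²·∫sin(4x)² dx = 144·π/2 = 72*π.
  (u')² cross terms: 2·(8)·(12)·∫cos(4x)·sin(4x) dx = 192·(0) = 0.
  So ∫_0^π (u')² dx = 32*π + 72*π + 0 = 104*π.
||u||_{H^1}^2 = (13*π/2) + (104*π) = 221*π/2.


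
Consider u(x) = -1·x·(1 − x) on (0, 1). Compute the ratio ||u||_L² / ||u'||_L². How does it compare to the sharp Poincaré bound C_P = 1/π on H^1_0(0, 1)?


||u||_L² / ||u'||_L² = sqrt(10)/10 < C_P = 1/π.

u(x) = -1·x·(1 − x), so u'(x) = 2*x - 1.
u(x) = -1·x·(1 − x) vanishes at x = 0 and x = 1, so u ∈ H^1_0(0, 1). Differentiate via the product rule and integrate the resulting polynomials term by term.
  ∫_0^1 u² dx = ∫_0^1 (x^4 - 2*x^3 + x^2) dx. Term by term:
    ∫_0^1 x^4 dx = 1/5;  ∫_0^1 -2*x^3 dx = -1/2;  ∫_0^1 x^2 dx = 1/3.
  Sum: 1/5 − 1/2 + 1/3 = 1/30.
  ∫_0^1 (u')² dx = ∫_0^1 (4*x^2 - 4*x + 1) dx. Term by term:
    ∫_0^1 4*x^2 dx = 4/3;  ∫_0^1 -4*x dx = -2;  ∫_0^1 1 dx = 1.
  Sum: 4/3 − 2 + 1 = 1/3.
∫_0^1 u² dx = 1/30, so ||u||_L² = sqrt(30)/30.
∫_0^1 (u')² dx = 1/3, so ||u'||_L² = sqrt(3)/3.
Ratio ||u||_L² / ||u'||_L² = sqrt(10)/10.
Sharp Poincaré constant on H^1_0(0, 1) is C_P = L/π = 1/π, achieved by sin(π·x).
A polynomial bump cannot attain the sharp Poincaré constant (only the first sine eigenfunction does), so the ratio is strictly less than C_P, consistent with ||u||_L² ≤ C_P ||u'||_L².


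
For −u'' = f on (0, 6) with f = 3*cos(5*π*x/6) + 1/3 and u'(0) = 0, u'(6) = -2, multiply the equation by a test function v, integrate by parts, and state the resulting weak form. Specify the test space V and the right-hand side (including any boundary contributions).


V = H^1(0, 6) (v unrestricted at boundary; u is determined up to an additive constant); weak form: ∫_0^6 u'v' dx = ∫_0^6 (3*cos(5*π*x/6) + 1/3) v dx − 2·v(6) for all v ∈ V.

Multiply both sides by a test function v and integrate from 0 to 6:
  ∫_0^6 −u''(x) v(x) dx = ∫_0^6 f(x) v(x) dx.
Integrate the LHS by parts once:
  ∫_0^6 −u'' v dx = −[u'(x) v(x)]_0^6 + ∫_0^6 u'(x) v'(x) dx.
Thus ∫_0^6 u'(x) v'(x) dx = ∫_0^6 f(x) v(x) dx + [u'(x) v(x)]_0^6.
Choose V so that boundary terms are either known or forced to vanish.
u has inhomogeneous Neumann u'(0) = 0, u'(6) = -2. [u' v]_0^6 = (-2)·v(6) − (0)·v(0) = − 2·v(6). Take V = H^1(0, 6); boundary term becomes part of RHS.
Weak formulation: find u (satisfying any essential BC) such that ∫_0^6 u'(x) v'(x) dx = ∫_0^6 f v dx − 2·v(6) for all v ∈ V (Neumann data are natural BCs: they enter the RHS as boundary terms).
Substituting f(x) = 3*cos(5*π*x/6) + 1/3, the right-hand side is ∫_0^6 (3*cos(5*π*x/6) + 1/3) v dx − 2·v(6).
Compatibility check (pure Neumann): taking v ≡ 1 ∈ V gives 0 = ∫_0^6 f dx + (-2) − (0), i.e. ∫_0^6 f dx must equal u'(0) − u'(6) = 2. Indeed ∫_0^6 (3*cos(5*π*x/6) + 1/3) dx = 2, so the data are compatible. The solution is then unique only up to an additive constant (fix it e.g. by requiring ∫_0^6 u dx = 0).


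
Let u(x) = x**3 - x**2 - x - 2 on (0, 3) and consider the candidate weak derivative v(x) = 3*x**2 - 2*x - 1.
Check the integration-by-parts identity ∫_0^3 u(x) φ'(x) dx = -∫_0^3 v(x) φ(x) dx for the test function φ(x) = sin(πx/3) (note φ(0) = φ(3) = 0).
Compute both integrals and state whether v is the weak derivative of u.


LHS = -57/π + 324/π^3, RHS = -57/π + 324/π^3. Yes, v = u' weakly.

u(x) = x**3 - x**2 - x - 2, classical derivative u'(x) = 3*x**2 - 2*x - 1.
φ(x) = sin(πx/3), so φ'(x) = π*cos(π*x/3)/3.
Note φ(0) = φ(3) = 0, so the boundary term u·φ vanishes.
LHS = ∫_0^3 u(x) φ'(x) dx = ∫_0^3 (π*x^3*cos(π*x/3)/3 - π*x^2*cos(π*x/3)/3 - π*x*cos(π*x/3)/3 - 2*π*cos(π*x/3)/3) dx. Term by term:
  ∫_0^3 -2*π*cos(π*x/3)/3 dx = 0;  ∫_0^3 -π*x*cos(π*x/3)/3 dx = 6/π;  ∫_0^3 -π*x^2*cos(π*x/3)/3 dx = 18/π;
  ∫_0^3 π*x^3*cos(π*x/3)/3 dx = -81/π + 324/π^3.
Sum: 0 + 6/π + 18/π + -81/π + 324/π^3 = -57/π + 324/π^3.
So LHS = -57/π + 324/π^3.
∫_0^3 v(x) φ(x) dx = ∫_0^3 (3*x^2*sin(π*x/3) - 2*x*sin(π*x/3) - sin(π*x/3)) dx. Term by term:
  ∫_0^3 -sin(π*x/3) dx = -6/π;  ∫_0^3 -2*x*sin(π*x/3) dx = -18/π;  ∫_0^3 3*x^2*sin(π*x/3) dx = -324/π^3 + 81/π.
Sum: -6/π − 18/π + -324/π^3 + 81/π = -324/π^3 + 57/π.
So RHS = -∫_0^3 v(x) φ(x) dx = -57/π + 324/π^3.
LHS = RHS, so the identity holds for this test φ.
Moreover u is smooth here and v(x) = u'(x) = 3*x**2 - 2*x - 1 pointwise, so the identity holds for every test function. Hence v is the weak derivative of u.


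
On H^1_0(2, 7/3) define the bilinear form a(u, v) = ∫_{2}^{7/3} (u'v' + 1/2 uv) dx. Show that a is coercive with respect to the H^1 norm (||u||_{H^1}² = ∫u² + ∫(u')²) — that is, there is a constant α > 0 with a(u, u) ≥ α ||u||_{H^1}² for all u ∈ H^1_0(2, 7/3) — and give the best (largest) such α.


α = (1 + 18*π^2)/(2*(1 + 9*π^2))

Coercivity of a(·,·) on H^1_0(2, 7/3) means a(u, u) ≥ α ||u||_{H^1}² for every u ∈ H^1_0.
The interval has length L = 1/3, and Poincaré/coercivity depend only on L. Here a(u, u) = ∫(u')² + (1/2)·∫u².
Here 0 < c = 1/2 < 1. The condition a(u,u) ≥ α||u||_{H^1}² reads (1−α)∫(u')² ≥ (α−c)∫u². Any admissible α is ≤ 1 (rapidly oscillating u have ∫u²/∫(u')² → 0), and α = 1 would force 0 ≥ (1−c)∫u², impossible since c < 1; so 1−α > 0. By the sharp Poincaré inequality on H^1_0 of an interval of length L, ∫(u')² ≥ (π/L)²∫u² with equality for the first sine mode sin(π(x−x₀)/L) (x₀ the left endpoint), so the inequality holds for all u iff (1−α)(π/L)² ≥ α − c, i.e. α ≤ ((π/L)² + c)/((π/L)² + 1) = (1 + c(L/π)²)/(1 + (L/π)²). With (π/L)² = 9*π^2 and c = 1/2, the largest admissible constant is α = ((π/L)² + c)/((π/L)² + 1).
Simplifying, α = (1 + 18*π^2)/(2*(1 + 9*π^2)).


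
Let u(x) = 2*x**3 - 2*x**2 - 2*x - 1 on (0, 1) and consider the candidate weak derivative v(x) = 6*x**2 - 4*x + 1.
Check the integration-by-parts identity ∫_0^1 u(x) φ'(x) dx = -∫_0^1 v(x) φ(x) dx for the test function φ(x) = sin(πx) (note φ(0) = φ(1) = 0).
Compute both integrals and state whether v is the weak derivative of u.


LHS = 2/π + 24/π^3, RHS = -4/π + 24/π^3. No, v is not the weak derivative of u.

u(x) = 2*x**3 - 2*x**2 - 2*x - 1, classical derivative u'(x) = 6*x**2 - 4*x - 2.
φ(x) = sin(πx), so φ'(x) = π*cos(π*x).
Note φ(0) = φ(1) = 0, so the boundary term u·φ vanishes.
LHS = ∫_0^1 u(x) φ'(x) dx = ∫_0^1 (2*π*x^3*cos(π*x) - 2*π*x^2*cos(π*x) - 2*π*x*cos(π*x) - π*cos(π*x)) dx. Term by term:
  ∫_0^1 -π*cos(π*x) dx = 0;  ∫_0^1 -2*π*x*cos(π*x) dx = 4/π;  ∫_0^1 -2*π*x^2*cos(π*x) dx = 4/π;
  ∫_0^1 2*π*x^3*cos(π*x) dx = -6/π + 24/π^3.
Sum: 0 + 4/π + 4/π + -6/π + 24/π^3 = 2/π + 24/π^3.
So LHS = 2/π + 24/π^3.
∫_0^1 v(x) φ(x) dx = ∫_0^1 (6*x^2*sin(π*x) - 4*x*sin(π*x) + sin(π*x)) dx. Term by term:
  ∫_0^1 -4*x*sin(π*x) dx = -4/π;  ∫_0^1 6*x^2*sin(π*x) dx = -24/π^3 + 6/π;  ∫_0^1 sin(π*x) dx = 2/π.
Sum: -4/π + -24/π^3 + 6/π + 2/π = -24/π^3 + 4/π.
So RHS = -∫_0^1 v(x) φ(x) dx = -4/π + 24/π^3.
LHS − RHS = 6/π ≠ 0, so the identity fails.
(For a valid weak derivative the identity must hold for EVERY test function, in particular this one. The failure shows v is NOT the weak derivative of u.)
Correct weak derivative would be u'(x) = 6*x**2 - 4*x - 2.


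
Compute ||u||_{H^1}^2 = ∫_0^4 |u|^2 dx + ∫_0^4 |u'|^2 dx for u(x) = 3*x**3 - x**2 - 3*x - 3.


||u||_{H^1}^2 = 2789816/105

The H^1 norm (squared) on an interval (0, L) is
  ||u||_{H^1}^2 = ∫_0^L u(x)^2 dx + ∫_0^L u'(x)^2 dx.
Compute u'(x) = 9*x**2 - 2*x - 3.
Then u(x)^2 = 9*x**6 - 6*x**5 - 17*x**4 - 12*x**3 + 15*x**2 + 18*x + 9 and u'(x)^2 = 81*x**4 - 36*x**3 - 50*x**2 + 12*x + 9.
Integrate each monomial from 0 to 4 using ∫_0^4 c·x^n dx = c·4^(n+1)/(n+1):
  ∫_0^4 u(x)^2 dx = ∫_0^4 (9*x^6 - 6*x^5 - 17*x^4 - 12*x^3 + 15*x^2 + 18*x + 9) dx. Term by term:
    ∫_0^4 9*x^6 dx = 147456/7;  ∫_0^4 -6*x^5 dx = -4096;  ∫_0^4 -17*x^4 dx = -17408/5;
    ∫_0^4 -12*x^3 dx = -768;  ∫_0^4 15*x^2 dx = 320;  ∫_0^4 18*x dx = 144;
    ∫_0^4 9 dx = 36.
  Sum: 147456/7 − 4096 − 17408/5 − 768 + 320 + 144 + 36 = 462684/35.
  ∫_0^4 u'(x)^2 dx = ∫_0^4 (81*x^4 - 36*x^3 - 50*x^2 + 12*x + 9) dx. Term by term:
    ∫_0^4 81*x^4 dx = 82944/5;  ∫_0^4 -36*x^3 dx = -2304;  ∫_0^4 -50*x^2 dx = -3200/3;
    ∫_0^4 12*x dx = 96;  ∫_0^4 9 dx = 36.
  Sum: 82944/5 − 2304 − 3200/3 + 96 + 36 = 200252/15.
Adding: ||u||_{H^1}^2 = 462684/35 + 200252/15 = 2789816/105.


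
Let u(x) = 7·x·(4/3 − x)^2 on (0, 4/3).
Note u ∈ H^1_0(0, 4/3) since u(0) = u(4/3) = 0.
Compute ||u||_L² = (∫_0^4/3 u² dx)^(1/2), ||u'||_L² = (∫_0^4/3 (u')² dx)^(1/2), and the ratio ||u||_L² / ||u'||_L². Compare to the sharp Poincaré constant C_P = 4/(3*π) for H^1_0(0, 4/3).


||u||_L² / ||u'||_L² = 2*sqrt(14)/21 < C_P = 4/(3*π).

u(x) = 7·x·(4/3 − x)^2, so u'(x) = 21*x^2 - 112*x/3 + 112/9.
u(x) = 7·x·(4/3 − x)^2 vanishes at x = 0 and x = 4/3, so u ∈ H^1_0(0, 4/3). Differentiate via the product rule and integrate the resulting polynomials term by term.
  ∫_0^4/3 u² dx = ∫_0^4/3 (49*x^6 - 784*x^5/3 + 1568*x^4/3 - 12544*x^3/27 + 12544*x^2/81) dx. Term by term:
    ∫_0^4/3 49*x^6 dx = 114688/2187;  ∫_0^4/3 -784*x^5/3 dx = -1605632/6561;  ∫_0^4/3 1568*x^4/3 dx = 1605632/3645;
    ∫_0^4/3 -12544*x^3/27 dx = -802816/2187;  ∫_0^4/3 12544*x^2/81 dx = 802816/6561.
  Sum: 114688/2187 − 1605632/6561 + 1605632/3645 − 802816/2187 + 802816/6561 = 114688/32805.
  ∫_0^4/3 (u')² dx = ∫_0^4/3 (441*x^4 - 1568*x^3 + 17248*x^2/9 - 25088*x/27 + 12544/81) dx. Term by term:
    ∫_0^4/3 441*x^4 dx = 50176/135;  ∫_0^4/3 -1568*x^3 dx = -100352/81;  ∫_0^4/3 17248*x^2/9 dx = 1103872/729;
    ∫_0^4/3 -25088*x/27 dx = -200704/243;  ∫_0^4/3 12544/81 dx = 50176/243.
  Sum: 50176/135 − 100352/81 + 1103872/729 − 200704/243 + 50176/243 = 100352/3645.
∫_0^4/3 u² dx = 114688/32805, so ||u||_L² = 128*sqrt(35)/405.
∫_0^4/3 (u')² dx = 100352/3645, so ||u'||_L² = 224*sqrt(10)/135.
Ratio ||u||_L² / ||u'||_L² = 2*sqrt(14)/21.
Sharp Poincaré constant on H^1_0(0, 4/3) is C_P = L/π = 4/(3*π), achieved by sin(3*π/4·x).
A polynomial bump cannot attain the sharp Poincaré constant (only the first sine eigenfunction does), so the ratio is strictly less than C_P, consistent with ||u||_L² ≤ C_P ||u'||_L².


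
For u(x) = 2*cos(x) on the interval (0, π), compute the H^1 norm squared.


||u||_{H^1(0,π)}^2 = 4*π

u'(x) = -2*sin(x).
Expand u² and (u')² and integrate term by term on (0, π), using: for integers n ≥ 1, ∫_0^π sin²(nx) dx = ∫_0^π cos²(nx) dx = π/2; for n ≠ n', ∫_0^π sin(nx)sin(n'x) dx = ∫_0^π cos(nx)cos(n'x) dx = 0; and by product-to-sum, ∫_0^π sin(nx)cos(n'x) dx = ½∫_0^π [sin((n+n')x) + sin((n−n')x)] dx, which is 0 when n+n' is even and 2n/(n²−n'²) when n+n' is odd (it need not vanish on (0, π)).
  u² squared terms: (2)²·∫cos(x)² dx = 4·π/2 = 2*π.
  So ∫_0^π u² dx = 2*π.
  (u')² squared terms: (-2)²·∫sin(x)² dx = 4·π/2 = 2*π.
  So ∫_0^π (u')² dx = 2*π.
||u||_{H^1}^2 = (2*π) + (2*π) = 4*π.


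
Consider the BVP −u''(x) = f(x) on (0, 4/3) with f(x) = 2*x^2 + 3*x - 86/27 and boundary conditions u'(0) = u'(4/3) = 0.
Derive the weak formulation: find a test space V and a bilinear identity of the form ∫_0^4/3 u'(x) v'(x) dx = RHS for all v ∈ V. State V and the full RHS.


V = H^1(0, 4/3) (no boundary constraint on v; u is determined up to an additive constant); weak form: ∫_0^4/3 u'v' dx = ∫_0^4/3 (2*x^2 + 3*x - 86/27) v dx for all v ∈ V.

Multiply both sides by a test function v and integrate from 0 to 4/3:
  ∫_0^4/3 −u''(x) v(x) dx = ∫_0^4/3 f(x) v(x) dx.
Integrate the LHS by parts once:
  ∫_0^4/3 −u'' v dx = −[u'(x) v(x)]_0^4/3 + ∫_0^4/3 u'(x) v'(x) dx.
Thus ∫_0^4/3 u'(x) v'(x) dx = ∫_0^4/3 f(x) v(x) dx + [u'(x) v(x)]_0^4/3.
Choose V so that boundary terms are either known or forced to vanish.
u has homogeneous Neumann: u'(0) = u'(4/3) = 0. So [u' v]_0^4/3 = 0·v(4/3) − 0·v(0) = 0 for any v; take V = H^1(0, 4/3).
Weak formulation: find u (satisfying any essential BC) such that ∫_0^4/3 u'(x) v'(x) dx = ∫_0^4/3 f v dx for all v ∈ V (homogeneous Neumann, so boundary terms vanish).
Substituting f(x) = 2*x^2 + 3*x - 86/27, the right-hand side is ∫_0^4/3 (2*x^2 + 3*x - 86/27) v dx.
Compatibility check (pure Neumann): taking v ≡ 1 ∈ V gives 0 = ∫_0^4/3 f dx + (0) − (0), i.e. ∫_0^4/3 f dx must equal u'(0) − u'(4/3) = 0. Indeed ∫_0^4/3 (2*x^2 + 3*x - 86/27) dx = 0, so the data are compatible. The solution is then unique only up to an additive constant (fix it e.g. by requiring ∫_0^4/3 u dx = 0).


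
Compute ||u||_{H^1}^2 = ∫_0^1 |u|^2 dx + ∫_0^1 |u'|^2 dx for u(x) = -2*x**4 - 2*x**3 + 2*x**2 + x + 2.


||u||_{H^1}^2 = 4772/315

The H^1 norm (squared) on an interval (0, L) is
  ||u||_{H^1}^2 = ∫_0^L u(x)^2 dx + ∫_0^L u'(x)^2 dx.
Compute u'(x) = -8*x**3 - 6*x**2 + 4*x + 1.
Then u(x)^2 = 4*x**8 + 8*x**7 - 4*x**6 - 12*x**5 - 8*x**4 - 4*x**3 + 9*x**2 + 4*x + 4 and u'(x)^2 = 64*x**6 + 96*x**5 - 28*x**4 - 64*x**3 + 4*x**2 + 8*x + 1.
Integrate each monomial from 0 to 1 using ∫_0^1 c·x^n dx = c·1^(n+1)/(n+1):
  ∫_0^1 u(x)^2 dx = ∫_0^1 (4*x^8 + 8*x^7 - 4*x^6 - 12*x^5 - 8*x^4 - 4*x^3 + 9*x^2 + 4*x + 4) dx. Term by term:
    ∫_0^1 4*x^8 dx = 4/9;  ∫_0^1 8*x^7 dx = 1;  ∫_0^1 -4*x^6 dx = -4/7;
    ∫_0^1 -12*x^5 dx = -2;  ∫_0^1 -8*x^4 dx = -8/5;  ∫_0^1 -4*x^3 dx = -1;
    ∫_0^1 9*x^2 dx = 3;  ∫_0^1 4*x dx = 2;  ∫_0^1 4 dx = 4.
  Sum: 4/9 + 1 − 4/7 − 2 − 8/5 − 1 + 3 + 2 + 4 = 1661/315.
  ∫_0^1 u'(x)^2 dx = ∫_0^1 (64*x^6 + 96*x^5 - 28*x^4 - 64*x^3 + 4*x^2 + 8*x + 1) dx. Term by term:
    ∫_0^1 64*x^6 dx = 64/7;  ∫_0^1 96*x^5 dx = 16;  ∫_0^1 -28*x^4 dx = -28/5;
    ∫_0^1 -64*x^3 dx = -16;  ∫_0^1 4*x^2 dx = 4/3;  ∫_0^1 8*x dx = 4;
    ∫_0^1 1 dx = 1.
  Sum: 64/7 + 16 − 28/5 − 16 + 4/3 + 4 + 1 = 1037/105.
Adding: ||u||_{H^1}^2 = 1661/315 + 1037/105 = 4772/315.


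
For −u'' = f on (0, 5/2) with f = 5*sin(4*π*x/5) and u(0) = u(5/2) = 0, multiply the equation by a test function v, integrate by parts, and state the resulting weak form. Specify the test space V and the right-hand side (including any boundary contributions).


V = H^1_0(0, 5/2) (so v(0) = v(5/2) = 0); weak form: ∫_0^5/2 u'v' dx = ∫_0^5/2 (5*sin(4*π*x/5)) v dx for all v ∈ V.

Multiply both sides by a test function v and integrate from 0 to 5/2:
  ∫_0^5/2 −u''(x) v(x) dx = ∫_0^5/2 f(x) v(x) dx.
Integrate the LHS by parts once:
  ∫_0^5/2 −u'' v dx = −[u'(x) v(x)]_0^5/2 + ∫_0^5/2 u'(x) v'(x) dx.
Thus ∫_0^5/2 u'(x) v'(x) dx = ∫_0^5/2 f(x) v(x) dx + [u'(x) v(x)]_0^5/2.
Choose V so that boundary terms are either known or forced to vanish.
u is Dirichlet: u(0) = u(5/2) = 0. Let V = H^1_0(0, 5/2); then v(0) = v(5/2) = 0, and [u' v]_0^5/2 = 0.
Weak formulation: find u (satisfying any essential BC) such that ∫_0^5/2 u'(x) v'(x) dx = ∫_0^5/2 f v dx for all v ∈ V.
Substituting f(x) = 5*sin(4*π*x/5), the right-hand side is ∫_0^5/2 (5*sin(4*π*x/5)) v dx.


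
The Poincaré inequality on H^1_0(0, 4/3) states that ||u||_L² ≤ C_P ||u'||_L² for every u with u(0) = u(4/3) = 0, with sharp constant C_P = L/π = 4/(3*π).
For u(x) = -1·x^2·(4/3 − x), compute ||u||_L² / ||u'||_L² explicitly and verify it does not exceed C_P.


||u||_L² / ||u'||_L² = 2*sqrt(14)/21 < C_P = 4/(3*π).

u(x) = -1·x^2·(4/3 − x), so u'(x) = x*(9*x - 8)/3.
u(x) = -1·x^2·(4/3 − x) vanishes at x = 0 and x = 4/3, so u ∈ H^1_0(0, 4/3). Differentiate via the product rule and integrate the resulting polynomials term by term.
  ∫_0^4/3 u² dx = ∫_0^4/3 (x^6 - 8*x^5/3 + 16*x^4/9) dx. Term by term:
    ∫_0^4/3 x^6 dx = 16384/15309;  ∫_0^4/3 -8*x^5/3 dx = -16384/6561;  ∫_0^4/3 16*x^4/9 dx = 16384/10935.
  Sum: 16384/15309 − 16384/6561 + 16384/10935 = 16384/229635.
  ∫_0^4/3 (u')² dx = ∫_0^4/3 (9*x^4 - 16*x^3 + 64*x^2/9) dx. Term by term:
    ∫_0^4/3 9*x^4 dx = 1024/135;  ∫_0^4/3 -16*x^3 dx = -1024/81;  ∫_0^4/3 64*x^2/9 dx = 4096/729.
  Sum: 1024/135 − 1024/81 + 4096/729 = 2048/3645.
∫_0^4/3 u² dx = 16384/229635, so ||u||_L² = 128*sqrt(35)/2835.
∫_0^4/3 (u')² dx = 2048/3645, so ||u'||_L² = 32*sqrt(10)/135.
Ratio ||u||_L² / ||u'||_L² = 2*sqrt(14)/21.
Sharp Poincaré constant on H^1_0(0, 4/3) is C_P = L/π = 4/(3*π), achieved by sin(3*π/4·x).
A polynomial bump cannot attain the sharp Poincaré constant (only the first sine eigenfunction does), so the ratio is strictly less than C_P, consistent with ||u||_L² ≤ C_P ||u'||_L².


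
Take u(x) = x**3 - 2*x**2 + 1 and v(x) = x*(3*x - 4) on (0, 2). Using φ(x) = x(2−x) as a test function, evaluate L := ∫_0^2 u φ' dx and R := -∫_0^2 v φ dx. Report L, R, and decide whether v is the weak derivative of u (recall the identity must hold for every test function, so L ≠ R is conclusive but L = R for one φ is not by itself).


LHS = 8/15, RHS = 8/15. Yes, v = u' weakly.

u(x) = x**3 - 2*x**2 + 1, classical derivative u'(x) = 3*x**2 - 4*x.
φ(x) = x(2−x), so φ'(x) = 2 - 2*x.
Note φ(0) = φ(2) = 0, so the boundary term u·φ vanishes.
LHS = ∫_0^2 u(x) φ'(x) dx = ∫_0^2 (-2*x^4 + 6*x^3 - 4*x^2 - 2*x + 2) dx. Term by term:
  ∫_0^2 -2*x^4 dx = -64/5;  ∫_0^2 6*x^3 dx = 24;  ∫_0^2 -4*x^2 dx = -32/3;
  ∫_0^2 -2*x dx = -4;  ∫_0^2 2 dx = 4.
Sum: -64/5 + 24 − 32/3 − 4 + 4 = 8/15.
So LHS = 8/15.
∫_0^2 v(x) φ(x) dx = ∫_0^2 (-3*x^4 + 10*x^3 - 8*x^2) dx. Term by term:
  ∫_0^2 -3*x^4 dx = -96/5;  ∫_0^2 10*x^3 dx = 40;  ∫_0^2 -8*x^2 dx = -64/3.
Sum: -96/5 + 40 − 64/3 = -8/15.
So RHS = -∫_0^2 v(x) φ(x) dx = 8/15.
LHS = RHS, so the identity holds for this test φ.
Moreover u is smooth here and v(x) = u'(x) = 3*x**2 - 4*x pointwise, so the identity holds for every test function. Hence v is the weak derivative of u.


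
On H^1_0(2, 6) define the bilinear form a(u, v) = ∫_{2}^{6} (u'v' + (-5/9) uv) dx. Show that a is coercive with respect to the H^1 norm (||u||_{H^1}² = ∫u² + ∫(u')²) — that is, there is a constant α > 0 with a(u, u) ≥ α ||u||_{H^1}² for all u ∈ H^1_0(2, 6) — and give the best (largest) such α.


α = (-80/9 + π^2)/(π^2 + 16)

Coercivity of a(·,·) on H^1_0(2, 6) means a(u, u) ≥ α ||u||_{H^1}² for every u ∈ H^1_0.
The interval has length L = 4, and Poincaré/coercivity depend only on L. Here a(u, u) = ∫(u')² + (-5/9)·∫u².
Here c = -5/9 < 0 with |c| < (π/L)² = π^2/16, so coercivity still holds. The condition a(u,u) ≥ α||u||_{H^1}² reads (1−α)∫(u')² ≥ (α−c)∫u². Any admissible α is ≤ 1 (rapidly oscillating u have ∫u²/∫(u')² → 0), and α = 1 would force 0 ≥ (1−c)∫u², impossible since c < 1; so 1−α > 0. By the sharp Poincaré inequality on H^1_0 of an interval of length L, ∫(u')² ≥ (π/L)²∫u² with equality for the first sine mode sin(π(x−x₀)/L) (x₀ the left endpoint), so the inequality holds for all u iff (1−α)(π/L)² ≥ α − c, i.e. α ≤ ((π/L)² + c)/((π/L)² + 1) = (1 + c(L/π)²)/(1 + (L/π)²). (Direct route, valid since c ≤ 0: Poincaré gives c∫u² ≥ c(L/π)²∫(u')², so a(u,u) ≥ (1 + c(L/π)²)∫(u')², while ||u||_{H^1}² ≤ (1 + (L/π)²)∫(u')²; dividing yields the same α.) With (π/L)² = π^2/16 and c = -5/9, the largest admissible constant is α = ((π/L)² + c)/((π/L)² + 1).
Simplifying, α = (-80/9 + π^2)/(π^2 + 16).


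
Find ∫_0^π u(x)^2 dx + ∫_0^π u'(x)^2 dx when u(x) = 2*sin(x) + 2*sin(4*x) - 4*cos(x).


||u||_{H^1(0,π)}^2 = -256/15 + 54*π

u'(x) = 4*sin(x) + 2*cos(x) + 8*cos(4*x).
Expand u² and (u')² and integrate term by term on (0, π), using: for integers n ≥ 1, ∫_0^π sin²(nx) dx = ∫_0^π cos²(nx) dx = π/2; for n ≠ n', ∫_0^π sin(nx)sin(n'x) dx = ∫_0^π cos(nx)cos(n'x) dx = 0; and by product-to-sum, ∫_0^π sin(nx)cos(n'x) dx = ½∫_0^π [sin((n+n')x) + sin((n−n')x)] dx, which is 0 when n+n' is even and 2n/(n²−n'²) when n+n' is odd (it need not vanish on (0, π)).
  u² squared terms: (-4)²·∫cos(x)² dx = 16·π/2 = 8*π;  (2)²·∫sin(x)² dx = 4·π/2 = 2*π;  (2)²·∫sin(4x)² dx = 4·π/2 = 2*π.
  u² cross terms: 2·(-4)·(2)·∫cos(x)·sin(x) dx = -16·(0) = 0;  2·(-4)·(2)·∫cos(x)·sin(4x) dx = -16·(8/15) = -128/15;  2·(2)·(2)·∫sin(x)·sin(4x) dx = 8·(0) = 0.
  So ∫_0^π u² dx = 8*π + 2*π + 2*π + 0 − 128/15 + 0 = -128/15 + 12*π.
  (u')² squared terms: (2)²·∫cos(x)² dx = 4·π/2 = 2*π;  (4)²·∫sin(x)² dx = 16·π/2 = 8*π;  (8)²·∫cos(4x)² dx = 64·π/2 = 32*π.
  (u')² cross terms: 2·(2)·(4)·∫cos(x)·sin(x) dx = 16·(0) = 0;  2·(2)·(8)·∫cos(x)·cos(4x) dx = 32·(0) = 0;  2·(4)·(8)·∫sin(x)·cos(4x) dx = 64·(-2/15) = -128/15.
  So ∫_0^π (u')² dx = 2*π + 8*π + 32*π + 0 + 0 − 128/15 = -128/15 + 42*π.
||u||_{H^1}^2 = (-128/15 + 12*π) + (-128/15 + 42*π) = -256/15 + 54*π.


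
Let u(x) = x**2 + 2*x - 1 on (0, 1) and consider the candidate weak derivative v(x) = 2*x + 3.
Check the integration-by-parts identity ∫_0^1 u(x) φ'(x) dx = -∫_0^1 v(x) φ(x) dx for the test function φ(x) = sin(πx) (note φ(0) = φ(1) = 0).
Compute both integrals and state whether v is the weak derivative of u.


LHS = -6/π, RHS = -8/π. No, v is not the weak derivative of u.

u(x) = x**2 + 2*x - 1, classical derivative u'(x) = 2*x + 2.
φ(x) = sin(πx), so φ'(x) = π*cos(π*x).
Note φ(0) = φ(1) = 0, so the boundary term u·φ vanishes.
LHS = ∫_0^1 u(x) φ'(x) dx = ∫_0^1 (π*x^2*cos(π*x) + 2*π*x*cos(π*x) - π*cos(π*x)) dx. Term by term:
  ∫_0^1 -π*cos(π*x) dx = 0;  ∫_0^1 π*x^2*cos(π*x) dx = -2/π;  ∫_0^1 2*π*x*cos(π*x) dx = -4/π.
Sum: 0 − 2/π − 4/π = -6/π.
So LHS = -6/π.
∫_0^1 v(x) φ(x) dx = ∫_0^1 (2*x*sin(π*x) + 3*sin(π*x)) dx. Term by term:
  ∫_0^1 3*sin(π*x) dx = 6/π;  ∫_0^1 2*x*sin(π*x) dx = 2/π.
Sum: 6/π + 2/π = 8/π.
So RHS = -∫_0^1 v(x) φ(x) dx = -8/π.
LHS − RHS = 2/π ≠ 0, so the identity fails.
(For a valid weak derivative the identity must hold for EVERY test function, in particular this one. The failure shows v is NOT the weak derivative of u.)
Correct weak derivative would be u'(x) = 2*x + 2.


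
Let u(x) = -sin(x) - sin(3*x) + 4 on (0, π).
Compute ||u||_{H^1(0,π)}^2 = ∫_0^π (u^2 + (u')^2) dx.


||u||_{H^1(0,π)}^2 = -64/3 + 22*π

u'(x) = -cos(x) - 3*cos(3*x).
Expand u² and (u')² and integrate term by term on (0, π), using: for integers n ≥ 1, ∫_0^π sin²(nx) dx = ∫_0^π cos²(nx) dx = π/2; for n ≠ n', ∫_0^π sin(nx)sin(n'x) dx = ∫_0^π cos(nx)cos(n'x) dx = 0; and by product-to-sum, ∫_0^π sin(nx)cos(n'x) dx = ½∫_0^π [sin((n+n')x) + sin((n−n')x)] dx, which is 0 when n+n' is even and 2n/(n²−n'²) when n+n' is odd (it need not vanish on (0, π)). For the constant mode: ∫_0^π 1 dx = π, ∫_0^π cos(nx) dx = 0, ∫_0^π sin(nx) dx = (1−(−1)^n)/n.
  u² squared terms: (4)²·∫1 dx = 16·π = 16*π;  (-1)²·∫sin(x)² dx = 1·π/2 = π/2;  (-1)²·∫sin(3x)² dx = 1·π/2 = π/2.
  u² cross terms: 2·(4)·(-1)·∫1·sin(x) dx = -8·(2) = -16;  2·(4)·(-1)·∫1·sin(3x) dx = -8·(2/3) = -16/3;  2·(-1)·(-1)·∫sin(x)·sin(3x) dx = 2·(0) = 0.
  So ∫_0^π u² dx = 16*π + π/2 + π/2 − 16 − 16/3 + 0 = -64/3 + 17*π.
  (u')² squared terms: (-1)²·∫cos(x)² dx = 1·π/2 = π/2;  (-3)²·∫cos(3x)² dx = 9·π/2 = 9*π/2.
  (u')² cross terms: 2·(-1)·(-3)·∫cos(x)·cos(3x) dx = 6·(0) = 0.
  So ∫_0^π (u')² dx = π/2 + 9*π/2 + 0 = 5*π.
||u||_{H^1}^2 = (-64/3 + 17*π) + (5*π) = -64/3 + 22*π.


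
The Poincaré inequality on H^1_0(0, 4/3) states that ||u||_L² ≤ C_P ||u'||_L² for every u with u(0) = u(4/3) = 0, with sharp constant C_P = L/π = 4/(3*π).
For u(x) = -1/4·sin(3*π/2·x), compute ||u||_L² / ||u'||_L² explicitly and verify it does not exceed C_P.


||u||_L² / ||u'||_L² = 2/(3*π) < C_P = 4/(3*π).

u(x) = -1/4·sin(3*π/2·x), so u'(x) = -3*π*cos(3*π*x/2)/8.
Writing u(x) = A·sin(kπx/L) with A = -1/4 and k = 2, use ∫_0^L sin²(kπx/L) dx = L/2 and ∫_0^L cos²(kπx/L) dx = L/2.
u² = 1/16·sin²(3*π/2·x) and (u')² = 9*π^2/64·cos²(3*π/2·x), and each of sin², cos² integrates to L/2 = 2/3 over (0, 4/3).
∫_0^4/3 u² dx = 1/24, so ||u||_L² = sqrt(6)/12.
∫_0^4/3 (u')² dx = 3*π^2/32, so ||u'||_L² = sqrt(6)*π/8.
Ratio ||u||_L² / ||u'||_L² = 2/(3*π).
Sharp Poincaré constant on H^1_0(0, 4/3) is C_P = L/π = 4/(3*π), achieved by sin(3*π/4·x).
This is the k = 2 harmonic; the ratio L/(kπ) is strictly less than C_P = L/π, consistent with the sharp inequality ||u||_L² ≤ C_P ||u'||_L².


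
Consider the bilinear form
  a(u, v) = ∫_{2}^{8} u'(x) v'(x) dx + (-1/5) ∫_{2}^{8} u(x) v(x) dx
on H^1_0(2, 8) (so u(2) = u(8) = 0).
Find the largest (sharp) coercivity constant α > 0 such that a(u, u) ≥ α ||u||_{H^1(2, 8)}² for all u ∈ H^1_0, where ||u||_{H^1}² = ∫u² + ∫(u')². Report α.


α = (-36/5 + π^2)/(π^2 + 36)

Coercivity of a(·,·) on H^1_0(2, 8) means a(u, u) ≥ α ||u||_{H^1}² for every u ∈ H^1_0.
The interval has length L = 6, and Poincaré/coercivity depend only on L. Here a(u, u) = ∫(u')² + (-1/5)·∫u².
Here c = -1/5 < 0 with |c| < (π/L)² = π^2/36, so coercivity still holds. The condition a(u,u) ≥ α||u||_{H^1}² reads (1−α)∫(u')² ≥ (α−c)∫u². Any admissible α is ≤ 1 (rapidly oscillating u have ∫u²/∫(u')² → 0), and α = 1 would force 0 ≥ (1−c)∫u², impossible since c < 1; so 1−α > 0. By the sharp Poincaré inequality on H^1_0 of an interval of length L, ∫(u')² ≥ (π/L)²∫u² with equality for the first sine mode sin(π(x−x₀)/L) (x₀ the left endpoint), so the inequality holds for all u iff (1−α)(π/L)² ≥ α − c, i.e. α ≤ ((π/L)² + c)/((π/L)² + 1) = (1 + c(L/π)²)/(1 + (L/π)²). (Direct route, valid since c ≤ 0: Poincaré gives c∫u² ≥ c(L/π)²∫(u')², so a(u,u) ≥ (1 + c(L/π)²)∫(u')², while ||u||_{H^1}² ≤ (1 + (L/π)²)∫(u')²; dividing yields the same α.) With (π/L)² = π^2/36 and c = -1/5, the largest admissible constant is α = ((π/L)² + c)/((π/L)² + 1).
Simplifying, α = (-36/5 + π^2)/(π^2 + 36).


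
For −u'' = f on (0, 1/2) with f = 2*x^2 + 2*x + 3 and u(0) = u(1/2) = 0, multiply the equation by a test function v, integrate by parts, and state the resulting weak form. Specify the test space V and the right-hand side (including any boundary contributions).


V = H^1_0(0, 1/2) (so v(0) = v(1/2) = 0); weak form: ∫_0^1/2 u'v' dx = ∫_0^1/2 (2*x^2 + 2*x + 3) v dx for all v ∈ V.

Multiply both sides by a test function v and integrate from 0 to 1/2:
  ∫_0^1/2 −u''(x) v(x) dx = ∫_0^1/2 f(x) v(x) dx.
Integrate the LHS by parts once:
  ∫_0^1/2 −u'' v dx = −[u'(x) v(x)]_0^1/2 + ∫_0^1/2 u'(x) v'(x) dx.
Thus ∫_0^1/2 u'(x) v'(x) dx = ∫_0^1/2 f(x) v(x) dx + [u'(x) v(x)]_0^1/2.
Choose V so that boundary terms are either known or forced to vanish.
u is Dirichlet: u(0) = u(1/2) = 0. Let V = H^1_0(0, 1/2); then v(0) = v(1/2) = 0, and [u' v]_0^1/2 = 0.
Weak formulation: find u (satisfying any essential BC) such that ∫_0^1/2 u'(x) v'(x) dx = ∫_0^1/2 f v dx for all v ∈ V.
Substituting f(x) = 2*x^2 + 2*x + 3, the right-hand side is ∫_0^1/2 (2*x^2 + 2*x + 3) v dx.


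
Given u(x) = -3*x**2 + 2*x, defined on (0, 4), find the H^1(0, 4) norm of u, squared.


||u||_{H^1}^2 = 26288/15

The H^1 norm (squared) on an interval (0, L) is
  ||u||_{H^1}^2 = ∫_0^L u(x)^2 dx + ∫_0^L u'(x)^2 dx.
Compute u'(x) = 2 - 6*x.
Then u(x)^2 = 9*x**4 - 12*x**3 + 4*x**2 and u'(x)^2 = 36*x**2 - 24*x + 4.
Integrate each monomial from 0 to 4 using ∫_0^4 c·x^n dx = c·4^(n+1)/(n+1):
  ∫_0^4 u(x)^2 dx = ∫_0^4 (9*x^4 - 12*x^3 + 4*x^2) dx. Term by term:
    ∫_0^4 9*x^4 dx = 9216/5;  ∫_0^4 -12*x^3 dx = -768;  ∫_0^4 4*x^2 dx = 256/3.
  Sum: 9216/5 − 768 + 256/3 = 17408/15.
  ∫_0^4 u'(x)^2 dx = ∫_0^4 (36*x^2 - 24*x + 4) dx. Term by term:
    ∫_0^4 36*x^2 dx = 768;  ∫_0^4 -24*x dx = -192;  ∫_0^4 4 dx = 16.
  Sum: 768 − 192 + 16 = 592.
Adding: ||u||_{H^1}^2 = 17408/15 + 592 = 26288/15.


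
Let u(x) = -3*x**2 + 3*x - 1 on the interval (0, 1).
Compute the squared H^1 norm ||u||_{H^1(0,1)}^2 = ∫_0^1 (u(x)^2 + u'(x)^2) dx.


||u||_{H^1}^2 = 33/10

The H^1 norm (squared) on an interval (0, L) is
  ||u||_{H^1}^2 = ∫_0^L u(x)^2 dx + ∫_0^L u'(x)^2 dx.
Compute u'(x) = 3 - 6*x.
Then u(x)^2 = 9*x**4 - 18*x**3 + 15*x**2 - 6*x + 1 and u'(x)^2 = 36*x**2 - 36*x + 9.
Integrate each monomial from 0 to 1 using ∫_0^1 c·x^n dx = c·1^(n+1)/(n+1):
  ∫_0^1 u(x)^2 dx = ∫_0^1 (9*x^4 - 18*x^3 + 15*x^2 - 6*x + 1) dx. Term by term:
    ∫_0^1 9*x^4 dx = 9/5;  ∫_0^1 -18*x^3 dx = -9/2;  ∫_0^1 15*x^2 dx = 5;
    ∫_0^1 -6*x dx = -3;  ∫_0^1 1 dx = 1.
  Sum: 9/5 − 9/2 + 5 − 3 + 1 = 3/10.
  ∫_0^1 u'(x)^2 dx = ∫_0^1 (36*x^2 - 36*x + 9) dx. Term by term:
    ∫_0^1 36*x^2 dx = 12;  ∫_0^1 -36*x dx = -18;  ∫_0^1 9 dx = 9.
  Sum: 12 − 18 + 9 = 3.
Adding: ||u||_{H^1}^2 = 3/10 + 3 = 33/10.


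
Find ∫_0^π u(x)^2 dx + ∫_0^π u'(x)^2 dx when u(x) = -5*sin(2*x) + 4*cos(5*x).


||u||_{H^1(0,π)}^2 = 4160/21 + 541*π/2

u'(x) = -20*sin(5*x) - 10*cos(2*x).
Expand u² and (u')² and integrate term by term on (0, π), using: for integers n ≥ 1, ∫_0^π sin²(nx) dx = ∫_0^π cos²(nx) dx = π/2; for n ≠ n', ∫_0^π sin(nx)sin(n'x) dx = ∫_0^π cos(nx)cos(n'x) dx = 0; and by product-to-sum, ∫_0^π sin(nx)cos(n'x) dx = ½∫_0^π [sin((n+n')x) + sin((n−n')x)] dx, which is 0 when n+n' is even and 2n/(n²−n'²) when n+n' is odd (it need not vanish on (0, π)).
  u² squared terms: (-5)²·∫sin(2x)² dx = 25·π/2 = 25*π/2;  (4)²·∫cos(5x)² dx = 16·π/2 = 8*π.
  u² cross terms: 2·(-5)·(4)·∫sin(2x)·cos(5x) dx = -40·(-4/21) = 160/21.
  So ∫_0^π u² dx = 25*π/2 + 8*π + 160/21 = 160/21 + 41*π/2.
  (u')² squared terms: (-20)²·∫sin(5x)² dx = 400·π/2 = 200*π;  (-10)²·∫cos(2x)² dx = 100·π/2 = 50*π.
  (u')² cross terms: 2·(-20)·(-10)·∫sin(5x)·cos(2x) dx = 400·(10/21) = 4000/21.
  So ∫_0^π (u')² dx = 200*π + 50*π + 4000/21 = 4000/21 + 250*π.
||u||_{H^1}^2 = (160/21 + 41*π/2) + (4000/21 + 250*π) = 4160/21 + 541*π/2.
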